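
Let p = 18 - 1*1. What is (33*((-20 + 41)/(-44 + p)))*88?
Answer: -6776/3 ≈ -2258.7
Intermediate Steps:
p = 17 (p = 18 - 1 = 17)
(33*((-20 + 41)/(-44 + p)))*88 = (33*((-20 + 41)/(-44 + 17)))*88 = (33*(21/(-27)))*88 = (33*(21*(-1/27)))*88 = (33*(-7/9))*88 = -77/3*88 = -6776/3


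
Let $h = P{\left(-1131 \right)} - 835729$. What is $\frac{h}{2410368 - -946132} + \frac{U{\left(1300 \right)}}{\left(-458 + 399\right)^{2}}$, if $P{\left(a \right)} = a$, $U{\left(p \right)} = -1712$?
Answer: $- \frac{432971883}{584198825} \approx -0.74114$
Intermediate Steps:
$h = -836860$ ($h = -1131 - 835729 = -836860$)
$\frac{h}{2410368 - -946132} + \frac{U{\left(1300 \right)}}{\left(-458 + 399\right)^{2}} = - \frac{836860}{2410368 - -946132} - \frac{1712}{\left(-458 + 399\right)^{2}} = - \frac{836860}{2410368 + 946132} - \frac{1712}{\left(-59\right)^{2}} = - \frac{836860}{3356500} - \frac{1712}{3481} = \left(-836860\right) \frac{1}{3356500} - \frac{1712}{3481} = - \frac{41843}{167825} - \frac{1712}{3481} = - \frac{432971883}{584198825}$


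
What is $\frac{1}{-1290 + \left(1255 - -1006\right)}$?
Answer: $\frac{1}{971} \approx 0.0010299$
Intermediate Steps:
$\frac{1}{-1290 + \left(1255 - -1006\right)} = \frac{1}{-1290 + \left(1255 + 1006\right)} = \frac{1}{-1290 + 2261} = \frac{1}{971}$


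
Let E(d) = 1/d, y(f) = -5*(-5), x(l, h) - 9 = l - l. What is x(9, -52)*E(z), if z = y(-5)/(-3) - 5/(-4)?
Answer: -108/85 ≈ -1.2706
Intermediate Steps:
x(l, h) = 9 (x(l, h) = 9 + (l - l) = 9 + 0 = 9)
y(f) = 25
z = -85/12 (z = 25/(-3) - 5/(-4) = 25*(-1/3) - 5*(-1/4) = -25/3 + 5/4 = -85/12 ≈ -7.0833)
x(9, -52)*E(z) = 9/(-85/12) = 9*(-12/85) = -108/85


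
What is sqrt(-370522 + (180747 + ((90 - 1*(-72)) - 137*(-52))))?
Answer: I*sqrt(182489) ≈ 427.19*I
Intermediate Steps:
sqrt(-370522 + (180747 + ((90 - 1*(-72)) - 137*(-52)))) = sqrt(-370522 + (180747 + ((90 + 72) + 7124))) = sqrt(-370522 + (180747 + (162 + 7124))) = sqrt(-370522 + (180747 + 7286)) = sqrt(-370522 + 188033) = sqrt(-182489) = I*sqrt(182489)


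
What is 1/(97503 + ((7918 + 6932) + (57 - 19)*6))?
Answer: 1/112581 ≈ 8.8825e-6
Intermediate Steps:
1/(97503 + ((7918 + 6932) + (57 - 19)*6)) = 1/(97503 + (14850 + 38*6)) = 1/(97503 + (14850 + 228)) = 1/(97503 + 15078) = 1/112581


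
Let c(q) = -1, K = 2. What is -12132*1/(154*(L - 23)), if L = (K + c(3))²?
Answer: 3033/847 ≈ 3.5809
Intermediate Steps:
L = 1 (L = (2 - 1)² = 1² = 1)
-12132*1/(154*(L - 23)) = -12132*1/(154*(1 - 23)) = -12132/(154*(-22)) = -12132/(-3388) = -12132*(-1/3388) = 3033/847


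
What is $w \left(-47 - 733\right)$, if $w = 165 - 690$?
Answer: $409500$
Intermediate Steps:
$w = -525$ ($w = 165 - 690 = -525$)
$w \left(-47 - 733\right) = - 525 \left(-47 - 733\right) = \left(-525\right) \left(-780\right) = 409500$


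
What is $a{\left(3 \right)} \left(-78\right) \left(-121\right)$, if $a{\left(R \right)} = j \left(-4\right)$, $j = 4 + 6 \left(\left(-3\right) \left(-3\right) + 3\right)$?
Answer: $-2869152$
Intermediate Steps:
$j = 76$ ($j = 4 + 6 \left(9 + 3\right) = 4 + 6 \cdot 12 = 4 + 72 = 76$)
$a{\left(R \right)} = -304$ ($a{\left(R \right)} = 76 \left(-4\right) = -304$)
$a{\left(3 \right)} \left(-78\right) \left(-121\right) = \left(-304\right) \left(-78\right) \left(-121\right) = 23712 \left(-121\right) = -2869152$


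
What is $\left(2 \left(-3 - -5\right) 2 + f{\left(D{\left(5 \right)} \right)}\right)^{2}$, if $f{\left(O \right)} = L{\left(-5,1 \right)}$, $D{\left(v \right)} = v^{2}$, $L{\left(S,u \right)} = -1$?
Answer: $49$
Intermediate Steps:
$f{\left(O \right)} = -1$
$\left(2 \left(-3 - -5\right) 2 + f{\left(D{\left(5 \right)} \right)}\right)^{2} = \left(2 \left(-3 - -5\right) 2 - 1\right)^{2} = \left(2 \left(-3 + 5\right) 2 - 1\right)^{2} = \left(2 \cdot 2 \cdot 2 - 1\right)^{2} = \left(4 \cdot 2 - 1\right)^{2} = \left(8 - 1\right)^{2} = 7^{2} = 49$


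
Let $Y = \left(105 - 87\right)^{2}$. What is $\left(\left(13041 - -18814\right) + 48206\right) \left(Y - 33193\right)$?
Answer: $-2631525009$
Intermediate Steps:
$Y = 324$ ($Y = 18^{2} = 324$)
$\left(\left(13041 - -18814\right) + 48206\right) \left(Y - 33193\right) = \left(\left(13041 - -18814\right) + 48206\right) \left(324 - 33193\right) = \left(\left(13041 + 18814\right) + 48206\right) \left(-32869\right) = \left(31855 + 48206\right) \left(-32869\right) = 80061 \left(-32869\right) = -2631525009$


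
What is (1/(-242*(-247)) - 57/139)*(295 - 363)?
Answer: 115837286/4154293 ≈ 27.884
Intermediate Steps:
(1/(-242*(-247)) - 57/139)*(295 - 363) = (-1/242*(-1/247) - 57*1/139)*(-68) = (1/59774 - 57/139)*(-68) = -3406979/8308586*(-68) = 115837286/4154293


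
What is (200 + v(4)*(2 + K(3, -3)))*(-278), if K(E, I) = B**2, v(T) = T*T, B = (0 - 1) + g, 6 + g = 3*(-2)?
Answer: -816208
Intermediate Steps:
g = -12 (g = -6 + 3*(-2) = -6 - 6 = -12)
B = -13 (B = (0 - 1) - 12 = -1 - 12 = -13)
v(T) = T**2
K(E, I) = 169 (K(E, I) = (-13)**2 = 169)
(200 + v(4)*(2 + K(3, -3)))*(-278) = (200 + 4**2*(2 + 169))*(-278) = (200 + 16*171)*(-278) = (200 + 2736)*(-278) = 2936*(-278) = -816208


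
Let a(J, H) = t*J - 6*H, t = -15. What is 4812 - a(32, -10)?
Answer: 5232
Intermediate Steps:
a(J, H) = -15*J - 6*H
4812 - a(32, -10) = 4812 - (-15*32 - 6*(-10)) = 4812 - (-480 + 60) = 4812 - 1*(-420) = 4812 + 420 = 5232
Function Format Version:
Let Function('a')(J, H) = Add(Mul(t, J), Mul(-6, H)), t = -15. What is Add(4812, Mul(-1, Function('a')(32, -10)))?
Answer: 5232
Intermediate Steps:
Function('a')(J, H) = Add(Mul(-15, J), Mul(-6, H))
Add(4812, Mul(-1, Function('a')(32, -10))) = Add(4812, Mul(-1, Add(Mul(-15, 32), Mul(-6, -10)))) = Add(4812, Mul(-1, Add(-480, 60))) = Add(4812, Mul(-1, -420)) = Add(4812, 420) = 5232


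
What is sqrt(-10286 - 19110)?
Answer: 2*I*sqrt(7349) ≈ 171.45*I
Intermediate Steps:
sqrt(-10286 - 19110) = sqrt(-29396) = 2*I*sqrt(7349)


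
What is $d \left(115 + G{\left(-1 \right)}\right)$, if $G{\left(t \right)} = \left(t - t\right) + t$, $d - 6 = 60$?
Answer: $7524$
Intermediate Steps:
$d = 66$ ($d = 6 + 60 = 66$)
$G{\left(t \right)} = t$ ($G{\left(t \right)} = 0 + t = t$)
$d \left(115 + G{\left(-1 \right)}\right) = 66 \left(115 - 1\right) = 66 \cdot 114 = 7524$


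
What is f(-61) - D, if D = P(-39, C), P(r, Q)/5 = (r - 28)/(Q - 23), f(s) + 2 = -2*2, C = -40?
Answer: -713/63 ≈ -11.317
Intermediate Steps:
f(s) = -6 (f(s) = -2 - 2*2 = -2 - 4 = -6)
P(r, Q) = 5*(-28 + r)/(-23 + Q) (P(r, Q) = 5*((r - 28)/(Q - 23)) = 5*((-28 + r)/(-23 + Q)) = 5*(-28 + r)/(-23 + Q))
D = 335/63 (D = 5*(-28 - 39)/(-23 - 40) = 5*(-67)/(-63) = 5*(-1/63)*(-67) = 335/63 ≈ 5.3175)
f(-61) - D = -6 - 1*335/63 = -6 - 335/63 = -713/63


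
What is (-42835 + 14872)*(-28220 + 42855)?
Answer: -409238505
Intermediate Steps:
(-42835 + 14872)*(-28220 + 42855) = -27963*14635 = -409238505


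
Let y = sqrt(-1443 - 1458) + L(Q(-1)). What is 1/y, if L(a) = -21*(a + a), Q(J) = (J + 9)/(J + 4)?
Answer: -112/15445 - I*sqrt(2901)/15445 ≈ -0.0072515 - 0.0034873*I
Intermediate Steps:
Q(J) = (9 + J)/(4 + J)
L(a) = -42*a
y = -112 + I*sqrt(2901) (y = sqrt(-1443 - 1458) - 42*(9 - 1)/(4 - 1) = sqrt(-2901) - 42*8/3 = I*sqrt(2901) - 14*8 = I*sqrt(2901) - 42*8/3 = I*sqrt(2901) - 112 = -112 + I*sqrt(2901) ≈ -112.0 + 53.861*I)
1/y = 1/(-112 + I*sqrt(2901))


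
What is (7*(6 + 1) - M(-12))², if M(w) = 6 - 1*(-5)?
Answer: 1444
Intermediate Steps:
M(w) = 11 (M(w) = 6 + 5 = 11)
(7*(6 + 1) - M(-12))² = (7*(6 + 1) - 1*11)² = (7*7 - 11)² = (49 - 11)² = 38² = 1444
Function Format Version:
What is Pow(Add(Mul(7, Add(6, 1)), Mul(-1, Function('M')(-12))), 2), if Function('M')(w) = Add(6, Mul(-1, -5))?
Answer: 1444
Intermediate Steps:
Function('M')(w) = 11 (Function('M')(w) = Add(6, 5) = 11)
Pow(Add(Mul(7, Add(6, 1)), Mul(-1, Function('M')(-12))), 2) = Pow(Add(Mul(7, Add(6, 1)), Mul(-1, 11)), 2) = Pow(Add(Mul(7, 7), -11), 2) = Pow(Add(49, -11), 2) = Pow(38, 2) = 1444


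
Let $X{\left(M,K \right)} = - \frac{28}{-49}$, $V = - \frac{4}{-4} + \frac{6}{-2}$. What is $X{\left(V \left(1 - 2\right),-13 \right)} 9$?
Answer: $\frac{36}{7} \approx 5.1429$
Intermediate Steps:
$V = -2$ ($V = \left(-4\right) \left(- \frac{1}{4}\right) + 6 \left(- \frac{1}{2}\right) = 1 - 3 = -2$)
$X{\left(M,K \right)} = \frac{4}{7}$ ($X{\left(M,K \right)} = \left(-28\right) \left(- \frac{1}{49}\right) = \frac{4}{7}$)
$X{\left(V \left(1 - 2\right),-13 \right)} 9 = \frac{4}{7} \cdot 9 = \frac{36}{7}$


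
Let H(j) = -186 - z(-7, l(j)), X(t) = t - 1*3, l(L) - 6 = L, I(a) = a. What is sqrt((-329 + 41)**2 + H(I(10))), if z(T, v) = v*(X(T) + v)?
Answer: sqrt(82662) ≈ 287.51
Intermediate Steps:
l(L) = 6 + L
X(t) = -3 + t (X(t) = t - 3 = -3 + t)
z(T, v) = v*(-3 + T + v) (z(T, v) = v*((-3 + T) + v) = v*(-3 + T + v))
H(j) = -186 - (-4 + j)*(6 + j) (H(j) = -186 - (6 + j)*(-3 - 7 + (6 + j)) = -186 - (6 + j)*(-4 + j) = -186 - (-4 + j)*(6 + j))
sqrt((-329 + 41)**2 + H(I(10))) = sqrt((-329 + 41)**2 + (-186 - (-4 + 10)*(6 + 10))) = sqrt((-288)**2 + (-186 - 1*6*16)) = sqrt(82944 + (-186 - 96)) = sqrt(82944 - 282) = sqrt(82662)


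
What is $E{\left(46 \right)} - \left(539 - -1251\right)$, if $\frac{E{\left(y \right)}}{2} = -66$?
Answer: $-1922$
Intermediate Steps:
$E{\left(y \right)} = -132$ ($E{\left(y \right)} = 2 \left(-66\right) = -132$)
$E{\left(46 \right)} - \left(539 - -1251\right) = -132 - \left(539 - -1251\right) = -132 - \left(539 + 1251\right) = -132 - 1790 = -1922$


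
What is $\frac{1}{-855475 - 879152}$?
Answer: $- \frac{1}{1734627} \approx -5.7649 \cdot 10^{-7}$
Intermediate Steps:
$\frac{1}{-855475 - 879152} = \frac{1}{-1734627} = - \frac{1}{1734627}$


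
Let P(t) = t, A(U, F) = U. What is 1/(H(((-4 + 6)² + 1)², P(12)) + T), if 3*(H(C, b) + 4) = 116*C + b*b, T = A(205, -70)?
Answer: 3/3647 ≈ 0.00082259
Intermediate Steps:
T = 205
H(C, b) = -4 + b²/3 + 116*C/3 (H(C, b) = -4 + (116*C + b*b)/3 = -4 + (116*C + b²)/3 = -4 + (b² + 116*C)/3 = -4 + (b²/3 + 116*C/3) = -4 + b²/3 + 116*C/3)
1/(H(((-4 + 6)² + 1)², P(12)) + T) = 1/((-4 + (⅓)*12² + 116*((-4 + 6)² + 1)²/3) + 205) = 1/((-4 + (⅓)*144 + 116*(2² + 1)²/3) + 205) = 1/((-4 + 48 + 116*(4 + 1)²/3) + 205) = 1/((-4 + 48 + (116/3)*5²) + 205) = 1/((-4 + 48 + (116/3)*25) + 205) = 1/((-4 + 48 + 2900/3) + 205) = 1/(3032/3 + 205) = 1/(3647/3) = 3/3647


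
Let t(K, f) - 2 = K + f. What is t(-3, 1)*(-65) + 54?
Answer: 54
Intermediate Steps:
t(K, f) = 2 + K + f (t(K, f) = 2 + (K + f) = 2 + K + f)
t(-3, 1)*(-65) + 54 = (2 - 3 + 1)*(-65) + 54 = 0*(-65) + 54 = 0 + 54 = 54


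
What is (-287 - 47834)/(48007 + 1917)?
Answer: -48121/49924 ≈ -0.96389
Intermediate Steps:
(-287 - 47834)/(48007 + 1917) = -48121/49924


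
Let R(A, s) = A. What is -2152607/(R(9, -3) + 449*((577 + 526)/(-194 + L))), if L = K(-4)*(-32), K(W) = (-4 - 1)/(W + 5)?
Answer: 73188638/494941 ≈ 147.87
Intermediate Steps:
K(W) = -5/(5 + W)
L = 160 (L = -5/(5 - 4)*(-32) = -5/1*(-32) = -5*1*(-32) = -5*(-32) = 160)
-2152607/(R(9, -3) + 449*((577 + 526)/(-194 + L))) = -2152607/(9 + 449*((577 + 526)/(-194 + 160))) = -2152607/(9 + 449*(1103/(-34))) = -2152607/(9 + 449*(1103*(-1/34))) = -2152607/(9 + 449*(-1103/34)) = -2152607/(9 - 495247/34) = -2152607/(-494941/34) = -2152607*(-34/494941) = 73188638/494941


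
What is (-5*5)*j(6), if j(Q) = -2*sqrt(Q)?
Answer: 50*sqrt(6) ≈ 122.47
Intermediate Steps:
(-5*5)*j(6) = (-5*5)*(-2*sqrt(6)) = -(-50)*sqrt(6) = 50*sqrt(6)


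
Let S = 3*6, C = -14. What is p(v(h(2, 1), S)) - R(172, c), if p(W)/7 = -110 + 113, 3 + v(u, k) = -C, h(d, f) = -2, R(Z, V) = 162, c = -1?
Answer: -141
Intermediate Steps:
S = 18
v(u, k) = 11 (v(u, k) = -3 - 1*(-14) = -3 + 14 = 11)
p(W) = 21 (p(W) = 7*(-110 + 113) = 7*3 = 21)
p(v(h(2, 1), S)) - R(172, c) = 21 - 1*162 = 21 - 162 = -141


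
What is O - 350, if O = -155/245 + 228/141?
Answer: -803783/2303 ≈ -349.02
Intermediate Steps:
O = 2267/2303 (O = -155*1/245 + 228*(1/141) = -31/49 + 76/47 = 2267/2303 ≈ 0.98437)
O - 350 = 2267/2303 - 350 = -803783/2303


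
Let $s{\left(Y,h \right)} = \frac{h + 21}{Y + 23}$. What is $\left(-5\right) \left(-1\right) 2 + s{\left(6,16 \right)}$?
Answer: $\frac{327}{29} \approx 11.276$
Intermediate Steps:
$s{\left(Y,h \right)} = \frac{21 + h}{23 + Y}$
$\left(-5\right) \left(-1\right) 2 + s{\left(6,16 \right)} = \left(-5\right) \left(-1\right) 2 + \frac{21 + 16}{23 + 6} = 5 \cdot 2 + \frac{1}{29} \cdot 37 = 10 + \frac{1}{29} \cdot 37 = 10 + \frac{37}{29} = \frac{327}{29}$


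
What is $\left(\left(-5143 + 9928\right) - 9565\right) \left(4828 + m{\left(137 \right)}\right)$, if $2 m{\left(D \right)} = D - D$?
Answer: $-23077840$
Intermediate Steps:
$m{\left(D \right)} = 0$ ($m{\left(D \right)} = \frac{D - D}{2} = \frac{1}{2} \cdot 0 = 0$)
$\left(\left(-5143 + 9928\right) - 9565\right) \left(4828 + m{\left(137 \right)}\right) = \left(\left(-5143 + 9928\right) - 9565\right) \left(4828 + 0\right) = \left(4785 - 9565\right) 4828 = \left(-4780\right) 4828 = -23077840$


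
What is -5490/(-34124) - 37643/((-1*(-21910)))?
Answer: -145530479/93457105 ≈ -1.5572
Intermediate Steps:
-5490/(-34124) - 37643/((-1*(-21910))) = -5490*(-1/34124) - 37643/21910 = 2745/17062 - 37643*1/21910 = 2745/17062 - 37643/21910 = -145530479/93457105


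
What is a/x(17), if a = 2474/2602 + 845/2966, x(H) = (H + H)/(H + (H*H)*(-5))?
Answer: -100134027/1929383 ≈ -51.900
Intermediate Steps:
x(H) = 2*H/(H - 5*H²) (x(H) = (2*H)/(H + H²*(-5)) = (2*H)/(H - 5*H²) = 2*H/(H - 5*H²))
a = 4768287/3858766 (a = 2474*(1/2602) + 845*(1/2966) = 1237/1301 + 845/2966 = 4768287/3858766 ≈ 1.2357)
a/x(17) = 4768287/(3858766*((-2/(-1 + 5*17)))) = 4768287/(3858766*((-2/(-1 + 85)))) = 4768287/(3858766*((-2/84))) = 4768287/(3858766*((-2*1/84))) = 4768287/(3858766*(-1/42)) = (4768287/3858766)*(-42) = -100134027/1929383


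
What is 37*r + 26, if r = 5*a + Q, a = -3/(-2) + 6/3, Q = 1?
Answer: 1421/2 ≈ 710.50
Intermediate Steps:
a = 7/2 (a = -3*(-½) + 6*(⅓) = 3/2 + 2 = 7/2 ≈ 3.5000)
r = 37/2 (r = 5*(7/2) + 1 = 35/2 + 1 = 37/2 ≈ 18.500)
37*r + 26 = 37*(37/2) + 26 = 1369/2 + 26 = 1421/2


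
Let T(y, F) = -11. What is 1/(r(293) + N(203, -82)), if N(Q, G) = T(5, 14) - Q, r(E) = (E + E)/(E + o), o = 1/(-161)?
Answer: -23586/5000231 ≈ -0.0047170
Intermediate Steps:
o = -1/161 ≈ -0.0062112
r(E) = 2*E/(-1/161 + E) (r(E) = (E + E)/(E - 1/161) = (2*E)/(-1/161 + E) = 2*E/(-1/161 + E))
N(Q, G) = -11 - Q
1/(r(293) + N(203, -82)) = 1/(322*293/(-1 + 161*293) + (-11 - 1*203)) = 1/(322*293/(-1 + 47173) + (-11 - 203)) = 1/(322*293/47172 - 214) = 1/(322*293*(1/47172) - 214) = 1/(47173/23586 - 214) = 1/(-5000231/23586) = -23586/5000231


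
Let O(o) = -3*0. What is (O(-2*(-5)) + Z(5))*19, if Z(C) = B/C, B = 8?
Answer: 152/5 ≈ 30.400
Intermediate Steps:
O(o) = 0
Z(C) = 8/C
(O(-2*(-5)) + Z(5))*19 = (0 + 8/5)*19 = (8/5)*19 = 152/5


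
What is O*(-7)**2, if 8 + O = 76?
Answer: 3332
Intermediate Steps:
O = 68 (O = -8 + 76 = 68)
O*(-7)**2 = 68*(-7)**2 = 68*49 = 3332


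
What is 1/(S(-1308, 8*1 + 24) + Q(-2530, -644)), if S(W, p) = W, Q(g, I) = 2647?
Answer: 1/1339 ≈ 0.00074683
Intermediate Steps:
1/(S(-1308, 8*1 + 24) + Q(-2530, -644)) = 1/(-1308 + 2647) = 1/1339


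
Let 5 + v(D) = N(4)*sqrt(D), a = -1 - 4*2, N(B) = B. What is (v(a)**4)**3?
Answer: 584824319281 - 23290743888720*I ≈ 5.8482e+11 - 2.3291e+13*I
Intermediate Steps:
a = -9 (a = -1 - 8 = -9)
v(D) = -5 + 4*sqrt(D)
(v(a)**4)**3 = ((-5 + 4*sqrt(-9))**4)**3 = ((-5 + 4*(3*I))**4)**3 = ((-5 + 12*I)**4)**3 = (-5 + 12*I)**12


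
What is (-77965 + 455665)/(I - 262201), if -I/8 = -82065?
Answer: 377700/394319 ≈ 0.95785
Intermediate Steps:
I = 656520 (I = -8*(-82065) = 656520)
(-77965 + 455665)/(I - 262201) = (-77965 + 455665)/(656520 - 262201) = 377700/394319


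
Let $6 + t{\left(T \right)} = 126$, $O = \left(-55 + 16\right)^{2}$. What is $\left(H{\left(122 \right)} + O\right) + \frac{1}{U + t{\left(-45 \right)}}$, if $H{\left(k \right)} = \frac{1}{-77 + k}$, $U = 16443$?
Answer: $\frac{377890381}{248445} \approx 1521.0$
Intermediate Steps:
$O = 1521$ ($O = \left(-39\right)^{2} = 1521$)
$t{\left(T \right)} = 120$ ($t{\left(T \right)} = -6 + 126 = 120$)
$\left(H{\left(122 \right)} + O\right) + \frac{1}{U + t{\left(-45 \right)}} = \left(\frac{1}{-77 + 122} + 1521\right) + \frac{1}{16443 + 120} = \left(\frac{1}{45} + 1521\right) + \frac{1}{16563} = \frac{68446}{45} + \frac{1}{16563} = \frac{377890381}{248445}$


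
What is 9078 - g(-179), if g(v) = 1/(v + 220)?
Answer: 372197/41 ≈ 9078.0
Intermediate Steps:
g(v) = 1/(220 + v)
9078 - g(-179) = 9078 - 1/(220 - 179) = 9078 - 1/41 = 372197/41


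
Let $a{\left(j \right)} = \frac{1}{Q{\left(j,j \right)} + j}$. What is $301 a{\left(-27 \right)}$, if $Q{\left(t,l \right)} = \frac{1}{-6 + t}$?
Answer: $- \frac{9933}{892} \approx -11.136$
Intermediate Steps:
$a{\left(j \right)} = \frac{1}{j + \frac{1}{-6 + j}}$ ($a{\left(j \right)} = \frac{1}{\frac{1}{-6 + j} + j} = \frac{1}{j + \frac{1}{-6 + j}}$)
$301 a{\left(-27 \right)} = 301 \frac{-6 - 27}{1 - 27 \left(-6 - 27\right)} = 301 \frac{1}{1 - -891} \left(-33\right) = 301 \frac{1}{1 + 891} \left(-33\right) = 301 \cdot \frac{1}{892} \left(-33\right) = 301 \left(- \frac{33}{892}\right) = - \frac{9933}{892}$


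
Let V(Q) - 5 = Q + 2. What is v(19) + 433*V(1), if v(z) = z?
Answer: 3483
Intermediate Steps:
V(Q) = 7 + Q (V(Q) = 5 + (Q + 2) = 5 + (2 + Q) = 7 + Q)
v(19) + 433*V(1) = 19 + 433*(7 + 1) = 19 + 433*8 = 19 + 3464 = 3483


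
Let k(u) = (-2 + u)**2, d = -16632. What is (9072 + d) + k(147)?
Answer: 13465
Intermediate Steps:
(9072 + d) + k(147) = (9072 - 16632) + (-2 + 147)**2 = -7560 + 145**2 = -7560 + 21025 = 13465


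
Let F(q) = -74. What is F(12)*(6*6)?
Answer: -2664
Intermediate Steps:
F(12)*(6*6) = -444*6 = -74*36 = -2664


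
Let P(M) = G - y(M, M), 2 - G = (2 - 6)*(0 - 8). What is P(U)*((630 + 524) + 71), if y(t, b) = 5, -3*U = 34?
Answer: -42875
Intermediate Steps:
U = -34/3 (U = -1/3*34 = -34/3 ≈ -11.333)
G = -30 (G = 2 - (2 - 6)*(0 - 8) = 2 - (-4)*(-8) = 2 - 1*32 = 2 - 32 = -30)
P(M) = -35 (P(M) = -30 - 1*5 = -30 - 5 = -35)
P(U)*((630 + 524) + 71) = -35*((630 + 524) + 71) = -35*(1154 + 71) = -35*1225 = -42875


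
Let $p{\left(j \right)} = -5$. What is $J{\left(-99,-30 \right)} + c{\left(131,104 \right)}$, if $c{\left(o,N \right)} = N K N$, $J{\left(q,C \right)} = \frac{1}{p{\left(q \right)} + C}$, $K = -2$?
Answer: $- \frac{757121}{35} \approx -21632.0$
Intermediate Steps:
$J{\left(q,C \right)} = \frac{1}{-5 + C}$
$c{\left(o,N \right)} = - 2 N^{2}$ ($c{\left(o,N \right)} = N \left(-2\right) N = - 2 N N = - 2 N^{2}$)
$J{\left(-99,-30 \right)} + c{\left(131,104 \right)} = \frac{1}{-5 - 30} - 2 \cdot 104^{2} = \frac{1}{-35} - 21632 = - \frac{1}{35} - 21632 = - \frac{757121}{35}$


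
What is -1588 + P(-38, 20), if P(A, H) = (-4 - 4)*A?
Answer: -1284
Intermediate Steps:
P(A, H) = -8*A
-1588 + P(-38, 20) = -1588 - 8*(-38) = -1588 + 304 = -1284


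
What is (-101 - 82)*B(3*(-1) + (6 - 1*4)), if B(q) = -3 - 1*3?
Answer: 1098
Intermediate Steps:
B(q) = -6 (B(q) = -3 - 3 = -6)
(-101 - 82)*B(3*(-1) + (6 - 1*4)) = (-101 - 82)*(-6) = -183*(-6) = 1098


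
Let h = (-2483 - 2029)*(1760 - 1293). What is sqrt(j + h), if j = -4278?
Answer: 3*I*sqrt(234598) ≈ 1453.1*I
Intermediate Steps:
h = -2107104 (h = -4512*467 = -2107104)
sqrt(j + h) = sqrt(-4278 - 2107104) = sqrt(-2111382) = 3*I*sqrt(234598)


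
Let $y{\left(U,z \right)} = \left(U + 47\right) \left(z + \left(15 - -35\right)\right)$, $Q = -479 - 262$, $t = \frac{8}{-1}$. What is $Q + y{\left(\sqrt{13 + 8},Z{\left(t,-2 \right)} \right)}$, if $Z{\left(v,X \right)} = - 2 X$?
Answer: $1797 + 54 \sqrt{21} \approx 2044.5$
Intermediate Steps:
$t = -8$ ($t = 8 \left(-1\right) = -8$)
$Q = -741$
$y{\left(U,z \right)} = \left(47 + U\right) \left(50 + z\right)$ ($y{\left(U,z \right)} = \left(47 + U\right) \left(z + \left(15 + 35\right)\right) = \left(47 + U\right) \left(z + 50\right) = \left(47 + U\right) \left(50 + z\right)$)
$Q + y{\left(\sqrt{13 + 8},Z{\left(t,-2 \right)} \right)} = -741 + \left(2350 + 47 \left(\left(-2\right) \left(-2\right)\right) + 50 \sqrt{13 + 8} + \sqrt{13 + 8} \left(\left(-2\right) \left(-2\right)\right)\right) = -741 + \left(2350 + 47 \cdot 4 + 50 \sqrt{21} + \sqrt{21} \cdot 4\right) = -741 + \left(2350 + 188 + 50 \sqrt{21} + 4 \sqrt{21}\right) = -741 + \left(2538 + 54 \sqrt{21}\right) = 1797 + 54 \sqrt{21}$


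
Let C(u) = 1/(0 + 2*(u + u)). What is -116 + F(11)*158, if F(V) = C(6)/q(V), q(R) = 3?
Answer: -4097/36 ≈ -113.81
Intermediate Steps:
C(u) = 1/(4*u) (C(u) = 1/(0 + 2*(2*u)) = 1/(0 + 4*u) = 1/(4*u))
F(V) = 1/72 (F(V) = ((¼)/6)/3 = ((¼)*(⅙))*(⅓) = (1/24)*(⅓) = 1/72)
-116 + F(11)*158 = -116 + (1/72)*158 = -116 + 79/36 = -4097/36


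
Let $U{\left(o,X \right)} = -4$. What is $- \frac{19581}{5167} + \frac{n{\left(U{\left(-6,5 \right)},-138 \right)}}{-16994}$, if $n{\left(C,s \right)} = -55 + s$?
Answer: $- \frac{331762283}{87807998} \approx -3.7783$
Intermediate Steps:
$- \frac{19581}{5167} + \frac{n{\left(U{\left(-6,5 \right)},-138 \right)}}{-16994} = - \frac{19581}{5167} + \frac{-55 - 138}{-16994} = \left(-19581\right) \frac{1}{5167} - - \frac{193}{16994} = - \frac{19581}{5167} + \frac{193}{16994} = - \frac{331762283}{87807998}$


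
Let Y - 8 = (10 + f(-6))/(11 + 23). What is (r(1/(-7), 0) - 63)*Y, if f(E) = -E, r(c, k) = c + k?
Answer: -3744/7 ≈ -534.86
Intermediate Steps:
Y = 144/17 (Y = 8 + (10 - 1*(-6))/(11 + 23) = 8 + (10 + 6)/34 = 8 + 16*(1/34) = 8 + 8/17 = 144/17 ≈ 8.4706)
(r(1/(-7), 0) - 63)*Y = ((1/(-7) + 0) - 63)*(144/17) = ((-1/7 + 0) - 63)*(144/17) = (-1/7 - 63)*(144/17) = -442/7*144/17 = -3744/7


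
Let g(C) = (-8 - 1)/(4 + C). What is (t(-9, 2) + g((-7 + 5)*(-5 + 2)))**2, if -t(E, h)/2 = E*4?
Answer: 505521/100 ≈ 5055.2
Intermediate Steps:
t(E, h) = -8*E (t(E, h) = -2*E*4 = -8*E)
g(C) = -9/(4 + C)
(t(-9, 2) + g((-7 + 5)*(-5 + 2)))**2 = (-8*(-9) - 9/(4 + (-7 + 5)*(-5 + 2)))**2 = (72 - 9/(4 - 2*(-3)))**2 = (72 - 9/(4 + 6))**2 = (72 - 9/10)**2 = (711/10)**2 = 505521/100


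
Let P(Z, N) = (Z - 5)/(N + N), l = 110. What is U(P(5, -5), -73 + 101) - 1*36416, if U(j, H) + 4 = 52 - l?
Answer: -36478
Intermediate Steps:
P(Z, N) = (-5 + Z)/(2*N) (P(Z, N) = (-5 + Z)/((2*N)) = (-5 + Z)*(1/(2*N)) = (-5 + Z)/(2*N))
U(j, H) = -62 (U(j, H) = -4 + (52 - 1*110) = -4 + (52 - 110) = -4 - 58 = -62)
U(P(5, -5), -73 + 101) - 1*36416 = -62 - 1*36416 = -62 - 36416 = -36478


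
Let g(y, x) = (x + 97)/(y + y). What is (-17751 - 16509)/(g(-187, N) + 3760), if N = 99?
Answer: -3203310/351511 ≈ -9.1130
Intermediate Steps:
g(y, x) = (97 + x)/(2*y) (g(y, x) = (97 + x)/((2*y)) = (97 + x)*(1/(2*y)) = (97 + x)/(2*y))
(-17751 - 16509)/(g(-187, N) + 3760) = (-17751 - 16509)/((½)*(97 + 99)/(-187) + 3760) = -34260/((½)*(-1/187)*196 + 3760) = -34260/(-98/187 + 3760) = -34260/703022/187 = -34260*187/703022 = -3203310/351511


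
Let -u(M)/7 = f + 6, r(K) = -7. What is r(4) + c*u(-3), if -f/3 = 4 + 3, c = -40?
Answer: -4207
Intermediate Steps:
f = -21 (f = -3*(4 + 3) = -3*7 = -21)
u(M) = 105 (u(M) = -7*(-21 + 6) = -7*(-15) = 105)
r(4) + c*u(-3) = -7 - 40*105 = -7 - 4200 = -4207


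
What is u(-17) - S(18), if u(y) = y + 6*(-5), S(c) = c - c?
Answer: -47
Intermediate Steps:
S(c) = 0
u(y) = -30 + y (u(y) = y - 30 = -30 + y)
u(-17) - S(18) = (-30 - 17) - 1*0 = -47 + 0 = -47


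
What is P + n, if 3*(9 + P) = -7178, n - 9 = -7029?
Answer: -28265/3 ≈ -9421.7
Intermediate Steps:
n = -7020 (n = 9 - 7029 = -7020)
P = -7205/3 (P = -9 + (1/3)*(-7178) = -9 - 7178/3 = -7205/3 ≈ -2401.7)
P + n = -7205/3 - 7020 = -28265/3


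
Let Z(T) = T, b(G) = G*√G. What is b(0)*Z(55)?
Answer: 0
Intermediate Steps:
b(G) = G^(3/2)
b(0)*Z(55) = 0^(3/2)*55 = 0*55 = 0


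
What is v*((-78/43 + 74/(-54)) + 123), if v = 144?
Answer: 2225696/129 ≈ 17253.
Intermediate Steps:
v*((-78/43 + 74/(-54)) + 123) = 144*((-78/43 + 74/(-54)) + 123) = 144*((-78*1/43 + 74*(-1/54)) + 123) = 144*((-78/43 - 37/27) + 123) = 144*(-3697/1161 + 123) = 144*(139106/1161) = 2225696/129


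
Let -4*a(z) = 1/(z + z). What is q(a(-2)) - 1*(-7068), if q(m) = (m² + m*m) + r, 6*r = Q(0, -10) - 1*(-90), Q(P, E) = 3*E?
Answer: 905985/128 ≈ 7078.0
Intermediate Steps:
a(z) = -1/(8*z) (a(z) = -1/(4*(z + z)) = -1/(2*z)/4 = -1/(8*z))
r = 10 (r = (3*(-10) - 1*(-90))/6 = (-30 + 90)/6 = (⅙)*60 = 10)
q(m) = 10 + 2*m² (q(m) = (m² + m*m) + 10 = (m² + m²) + 10 = 2*m² + 10 = 10 + 2*m²)
q(a(-2)) - 1*(-7068) = (10 + 2*(-⅛/(-2))²) - 1*(-7068) = (10 + 2*(-⅛*(-½))²) + 7068 = (10 + 2*(1/16)²) + 7068 = (10 + 2*(1/256)) + 7068 = (10 + 1/128) + 7068 = 1281/128 + 7068 = 905985/128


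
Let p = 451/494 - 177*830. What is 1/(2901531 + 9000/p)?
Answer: 72573089/210573063053259 ≈ 3.4465e-7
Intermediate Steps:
p = -72573089/494 (p = 451*(1/494) - 146910 = 451/494 - 146910 = -72573089/494 ≈ -1.4691e+5)
1/(2901531 + 9000/p) = 1/(2901531 + 9000/(-72573089/494)) = 1/(2901531 + 9000*(-494/72573089)) = 1/(2901531 - 4446000/72573089) = 1/(210573063053259/72573089) = 72573089/210573063053259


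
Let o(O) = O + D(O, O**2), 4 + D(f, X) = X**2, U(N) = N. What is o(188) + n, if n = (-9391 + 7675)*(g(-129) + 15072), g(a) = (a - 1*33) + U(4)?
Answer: 1223606096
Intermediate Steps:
g(a) = -29 + a (g(a) = (a - 1*33) + 4 = (a - 33) + 4 = (-33 + a) + 4 = -29 + a)
D(f, X) = -4 + X**2
n = -25592424 (n = (-9391 + 7675)*((-29 - 129) + 15072) = -1716*(-158 + 15072) = -1716*14914 = -25592424)
o(O) = -4 + O + O**4 (o(O) = O + (-4 + (O**2)**2) = O + (-4 + O**4) = -4 + O + O**4)
o(188) + n = (-4 + 188 + 188**4) - 25592424 = (-4 + 188 + 1249198336) - 25592424 = 1249198520 - 25592424 = 1223606096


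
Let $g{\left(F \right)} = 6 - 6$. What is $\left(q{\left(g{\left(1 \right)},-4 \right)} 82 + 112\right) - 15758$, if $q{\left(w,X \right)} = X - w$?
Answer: $-15974$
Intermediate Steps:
$g{\left(F \right)} = 0$ ($g{\left(F \right)} = 6 - 6 = 0$)
$\left(q{\left(g{\left(1 \right)},-4 \right)} 82 + 112\right) - 15758 = \left(\left(-4 - 0\right) 82 + 112\right) - 15758 = \left(\left(-4 + 0\right) 82 + 112\right) - 15758 = \left(\left(-4\right) 82 + 112\right) - 15758 = \left(-328 + 112\right) - 15758 = -216 - 15758 = -15974$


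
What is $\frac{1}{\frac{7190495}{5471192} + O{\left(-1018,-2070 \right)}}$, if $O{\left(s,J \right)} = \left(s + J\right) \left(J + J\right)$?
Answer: $\frac{5471192}{69945476499935} \approx 7.8221 \cdot 10^{-8}$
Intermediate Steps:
$O{\left(s,J \right)} = 2 J \left(J + s\right)$ ($O{\left(s,J \right)} = \left(J + s\right) 2 J = 2 J \left(J + s\right)$)
$\frac{1}{\frac{7190495}{5471192} + O{\left(-1018,-2070 \right)}} = \frac{1}{\frac{7190495}{5471192} + 2 \left(-2070\right) \left(-2070 - 1018\right)} = \frac{1}{7190495 \cdot \frac{1}{5471192} + 2 \left(-2070\right) \left(-3088\right)} = \frac{1}{\frac{7190495}{5471192} + 12784320} = \frac{1}{\frac{69945476499935}{5471192}} = \frac{5471192}{69945476499935}$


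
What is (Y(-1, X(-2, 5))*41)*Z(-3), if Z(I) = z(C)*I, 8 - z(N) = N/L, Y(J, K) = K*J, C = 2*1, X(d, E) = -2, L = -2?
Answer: -2214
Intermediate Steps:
C = 2
Y(J, K) = J*K
z(N) = 8 + N/2 (z(N) = 8 - N/(-2) = 8 - N*(-1)/2 = 8 - (-1)*N/2 = 8 + N/2)
Z(I) = 9*I (Z(I) = (8 + (1/2)*2)*I = (8 + 1)*I = 9*I)
(Y(-1, X(-2, 5))*41)*Z(-3) = (-1*(-2)*41)*(9*(-3)) = (2*41)*(-27) = 82*(-27) = -2214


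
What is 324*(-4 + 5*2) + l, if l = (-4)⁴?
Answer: 2200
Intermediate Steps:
l = 256
324*(-4 + 5*2) + l = 324*(-4 + 5*2) + 256 = 324*(-4 + 10) + 256 = 324*6 + 256 = 1944 + 256 = 2200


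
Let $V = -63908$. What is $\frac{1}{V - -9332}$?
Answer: $- \frac{1}{54576} \approx -1.8323 \cdot 10^{-5}$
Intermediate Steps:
$\frac{1}{V - -9332} = \frac{1}{-63908 - -9332} = \frac{1}{-63908 + \left(-3594 + 12926\right)} = \frac{1}{-63908 + 9332} = \frac{1}{-54576} = - \frac{1}{54576}$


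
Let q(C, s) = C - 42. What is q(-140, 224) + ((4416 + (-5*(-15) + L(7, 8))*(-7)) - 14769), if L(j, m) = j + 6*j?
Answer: -11403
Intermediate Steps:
L(j, m) = 7*j
q(C, s) = -42 + C
q(-140, 224) + ((4416 + (-5*(-15) + L(7, 8))*(-7)) - 14769) = (-42 - 140) + ((4416 + (-5*(-15) + 7*7)*(-7)) - 14769) = -182 + ((4416 + (75 + 49)*(-7)) - 14769) = -182 + ((4416 + 124*(-7)) - 14769) = -182 + ((4416 - 868) - 14769) = -182 + (3548 - 14769) = -182 - 11221 = -11403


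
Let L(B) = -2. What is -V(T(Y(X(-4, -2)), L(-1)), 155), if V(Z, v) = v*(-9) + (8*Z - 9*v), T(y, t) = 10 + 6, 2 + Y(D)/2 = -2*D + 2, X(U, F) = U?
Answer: 2662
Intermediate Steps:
Y(D) = -4*D (Y(D) = -4 + 2*(-2*D + 2) = -4 + 2*(2 - 2*D) = -4 + (4 - 4*D) = -4*D)
T(y, t) = 16
V(Z, v) = -18*v + 8*Z (V(Z, v) = -9*v + (-9*v + 8*Z) = -18*v + 8*Z)
-V(T(Y(X(-4, -2)), L(-1)), 155) = -(-18*155 + 8*16) = -(-2790 + 128) = -1*(-2662) = 2662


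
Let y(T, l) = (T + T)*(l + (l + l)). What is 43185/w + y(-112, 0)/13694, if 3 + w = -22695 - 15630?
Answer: -14395/12776 ≈ -1.1267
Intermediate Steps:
y(T, l) = 6*T*l (y(T, l) = (2*T)*(l + 2*l) = (2*T)*(3*l) = 6*T*l)
w = -38328 (w = -3 + (-22695 - 15630) = -3 - 38325 = -38328)
43185/w + y(-112, 0)/13694 = 43185/(-38328) + (6*(-112)*0)/13694 = 43185*(-1/38328) + 0*(1/13694) = -14395/12776 + 0 = -14395/12776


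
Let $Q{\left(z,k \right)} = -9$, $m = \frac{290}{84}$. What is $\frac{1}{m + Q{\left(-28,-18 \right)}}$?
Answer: $- \frac{42}{233} \approx -0.18026$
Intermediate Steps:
$m = \frac{145}{42}$ ($m = 290 \cdot \frac{1}{84} = \frac{145}{42} \approx 3.4524$)
$\frac{1}{m + Q{\left(-28,-18 \right)}} = \frac{1}{\frac{145}{42} - 9} = \frac{1}{- \frac{233}{42}} = - \frac{42}{233}$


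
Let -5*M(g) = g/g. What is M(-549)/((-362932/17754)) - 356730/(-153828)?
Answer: 13543223419/5815531635 ≈ 2.3288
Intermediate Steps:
M(g) = -1/5 (M(g) = -g/(5*g) = -1/5*1 = -1/5)
M(-549)/((-362932/17754)) - 356730/(-153828) = -1/(5*((-362932/17754))) - 356730/(-153828) = -1/(5*((-362932*1/17754))) - 356730*(-1/153828) = -1/(5*(-181466/8877)) + 59455/25638 = -1/5*(-8877/181466) + 59455/25638 = 8877/907330 + 59455/25638 = 13543223419/5815531635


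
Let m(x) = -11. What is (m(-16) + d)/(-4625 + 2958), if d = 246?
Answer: -235/1667 ≈ -0.14097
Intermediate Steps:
(m(-16) + d)/(-4625 + 2958) = (-11 + 246)/(-4625 + 2958) = 235/(-1667) = 235*(-1/1667) = -235/1667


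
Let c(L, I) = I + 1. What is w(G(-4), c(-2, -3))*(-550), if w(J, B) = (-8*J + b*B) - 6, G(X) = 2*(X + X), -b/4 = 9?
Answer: -106700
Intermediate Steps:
c(L, I) = 1 + I
b = -36 (b = -4*9 = -36)
G(X) = 4*X (G(X) = 2*(2*X) = 4*X)
w(J, B) = -6 - 36*B - 8*J (w(J, B) = (-8*J - 36*B) - 6 = (-36*B - 8*J) - 6 = -6 - 36*B - 8*J)
w(G(-4), c(-2, -3))*(-550) = (-6 - 36*(1 - 3) - 32*(-4))*(-550) = (-6 - 36*(-2) - 8*(-16))*(-550) = (-6 + 72 + 128)*(-550) = 194*(-550) = -106700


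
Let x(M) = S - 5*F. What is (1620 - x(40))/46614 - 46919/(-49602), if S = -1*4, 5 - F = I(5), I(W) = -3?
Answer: 378269999/385357938 ≈ 0.98161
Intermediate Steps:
F = 8 (F = 5 - 1*(-3) = 5 + 3 = 8)
S = -4
x(M) = -44 (x(M) = -4 - 5*8 = -4 - 40 = -44)
(1620 - x(40))/46614 - 46919/(-49602) = (1620 - 1*(-44))/46614 - 46919/(-49602) = (1620 + 44)*(1/46614) - 46919*(-1/49602) = 1664*(1/46614) + 46919/49602 = 832/23307 + 46919/49602 = 378269999/385357938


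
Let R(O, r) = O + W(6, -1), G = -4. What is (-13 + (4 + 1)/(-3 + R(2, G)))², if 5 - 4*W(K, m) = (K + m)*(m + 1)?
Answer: 49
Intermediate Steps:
W(K, m) = 5/4 - (1 + m)*(K + m)/4 (W(K, m) = 5/4 - (K + m)*(m + 1)/4 = 5/4 - (K + m)*(1 + m)/4 = 5/4 - (1 + m)*(K + m)/4)
R(O, r) = 5/4 + O (R(O, r) = O + (5/4 - ¼*6 - ¼*(-1) - ¼*(-1)² - ¼*6*(-1)) = O + (5/4 - 3/2 + ¼ - ¼*1 + 3/2) = O + (5/4 - 3/2 + ¼ - ¼ + 3/2) = O + 5/4 = 5/4 + O)
(-13 + (4 + 1)/(-3 + R(2, G)))² = (-13 + (4 + 1)/(-3 + (5/4 + 2)))² = (-13 + 5/(-3 + 13/4))² = (-13 + 5/(¼))² = (-13 + 5*4)² = (-13 + 20)² = 7² = 49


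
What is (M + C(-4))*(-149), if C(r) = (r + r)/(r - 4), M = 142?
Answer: -21307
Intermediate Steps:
C(r) = 2*r/(-4 + r) (C(r) = (2*r)/(-4 + r) = 2*r/(-4 + r))
(M + C(-4))*(-149) = (142 + 2*(-4)/(-4 - 4))*(-149) = (142 + 2*(-4)/(-8))*(-149) = (142 + 2*(-4)*(-1/8))*(-149) = (142 + 1)*(-149) = 143*(-149) = -21307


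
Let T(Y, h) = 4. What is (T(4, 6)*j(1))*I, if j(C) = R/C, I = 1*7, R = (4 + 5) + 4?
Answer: 364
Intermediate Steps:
R = 13 (R = 9 + 4 = 13)
I = 7
j(C) = 13/C
(T(4, 6)*j(1))*I = (4*(13/1))*7 = (4*(13*1))*7 = (4*13)*7 = 52*7 = 364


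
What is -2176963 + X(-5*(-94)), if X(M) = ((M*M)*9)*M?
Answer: 932230037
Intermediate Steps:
X(M) = 9*M³ (X(M) = (M²*9)*M = (9*M²)*M = 9*M³)
-2176963 + X(-5*(-94)) = -2176963 + 9*(-5*(-94))³ = -2176963 + 9*470³ = -2176963 + 9*103823000 = -2176963 + 934407000 = 932230037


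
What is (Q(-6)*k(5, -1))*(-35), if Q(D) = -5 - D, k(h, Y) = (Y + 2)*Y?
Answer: 35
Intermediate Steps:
k(h, Y) = Y*(2 + Y) (k(h, Y) = (2 + Y)*Y = Y*(2 + Y))
(Q(-6)*k(5, -1))*(-35) = ((-5 - 1*(-6))*(-(2 - 1)))*(-35) = ((-5 + 6)*(-1*1))*(-35) = (1*(-1))*(-35) = -1*(-35) = 35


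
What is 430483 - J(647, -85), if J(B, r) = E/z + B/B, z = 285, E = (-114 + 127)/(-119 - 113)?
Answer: 28463469853/66120 ≈ 4.3048e+5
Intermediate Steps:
E = -13/232 (E = 13/(-232) = 13*(-1/232) = -13/232 ≈ -0.056035)
J(B, r) = 66107/66120 (J(B, r) = -13/232/285 + B/B = -13/232*1/285 + 1 = -13/66120 + 1 = 66107/66120)
430483 - J(647, -85) = 430483 - 1*66107/66120 = 430483 - 66107/66120 = 28463469853/66120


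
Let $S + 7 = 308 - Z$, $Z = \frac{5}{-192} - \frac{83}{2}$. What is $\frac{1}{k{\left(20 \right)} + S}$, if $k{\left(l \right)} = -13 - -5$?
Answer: $\frac{192}{64229} \approx 0.0029893$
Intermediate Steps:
$k{\left(l \right)} = -8$ ($k{\left(l \right)} = -13 + 5 = -8$)
$Z = - \frac{7973}{192}$ ($Z = 5 \left(- \frac{1}{192}\right) - \frac{83}{2} = - \frac{5}{192} - \frac{83}{2} = - \frac{7973}{192} \approx -41.526$)
$S = \frac{65765}{192}$ ($S = -7 + \left(308 - - \frac{7973}{192}\right) = -7 + \left(308 + \frac{7973}{192}\right) = -7 + \frac{67109}{192} = \frac{65765}{192} \approx 342.53$)
$\frac{1}{k{\left(20 \right)} + S} = \frac{1}{-8 + \frac{65765}{192}} = \frac{1}{\frac{64229}{192}} = \frac{192}{64229}$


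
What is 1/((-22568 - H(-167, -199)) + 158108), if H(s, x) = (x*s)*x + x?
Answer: 1/6749106 ≈ 1.4817e-7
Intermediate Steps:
H(s, x) = x + s*x² (H(s, x) = (s*x)*x + x = s*x² + x = x + s*x²)
1/((-22568 - H(-167, -199)) + 158108) = 1/((-22568 - (-199)*(1 - 167*(-199))) + 158108) = 1/((-22568 - (-199)*(1 + 33233)) + 158108) = 1/((-22568 - (-199)*33234) + 158108) = 1/((-22568 - 1*(-6613566)) + 158108) = 1/((-22568 + 6613566) + 158108) = 1/(6590998 + 158108) = 1/6749106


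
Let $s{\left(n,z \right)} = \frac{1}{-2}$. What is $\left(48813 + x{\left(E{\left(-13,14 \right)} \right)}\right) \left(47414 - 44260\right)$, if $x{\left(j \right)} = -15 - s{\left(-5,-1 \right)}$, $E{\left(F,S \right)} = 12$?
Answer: $153910469$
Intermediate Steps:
$s{\left(n,z \right)} = - \frac{1}{2}$
$x{\left(j \right)} = - \frac{29}{2}$ ($x{\left(j \right)} = -15 - - \frac{1}{2} = -15 + \frac{1}{2} = - \frac{29}{2}$)
$\left(48813 + x{\left(E{\left(-13,14 \right)} \right)}\right) \left(47414 - 44260\right) = \left(48813 - \frac{29}{2}\right) \left(47414 - 44260\right) = \frac{97597}{2} \cdot 3154 = 153910469$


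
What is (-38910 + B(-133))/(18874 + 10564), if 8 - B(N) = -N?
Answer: -39035/29438 ≈ -1.3260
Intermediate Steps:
B(N) = 8 + N (B(N) = 8 - (-1)*N = 8 + N)
(-38910 + B(-133))/(18874 + 10564) = (-38910 + (8 - 133))/(18874 + 10564) = (-38910 - 125)/29438 = -39035*1/29438 = -39035/29438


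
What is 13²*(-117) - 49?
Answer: -19822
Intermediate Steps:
13²*(-117) - 49 = 169*(-117) - 49 = -19773 - 49 = -19822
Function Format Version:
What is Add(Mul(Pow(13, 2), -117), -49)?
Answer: -19822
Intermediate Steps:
Add(Mul(Pow(13, 2), -117), -49) = Add(Mul(169, -117), -49) = Add(-19773, -49) = -19822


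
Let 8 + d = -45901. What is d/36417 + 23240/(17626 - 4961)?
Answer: 17659573/30748087 ≈ 0.57433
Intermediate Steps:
d = -45909 (d = -8 - 45901 = -45909)
d/36417 + 23240/(17626 - 4961) = -45909/36417 + 23240/(17626 - 4961) = -45909*1/36417 + 23240/12665 = -15303/12139 + 23240*(1/12665) = -15303/12139 + 4648/2533 = 17659573/30748087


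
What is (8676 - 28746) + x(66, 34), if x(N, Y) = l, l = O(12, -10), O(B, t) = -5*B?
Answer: -20130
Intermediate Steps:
l = -60 (l = -5*12 = -60)
x(N, Y) = -60
(8676 - 28746) + x(66, 34) = (8676 - 28746) - 60 = -20070 - 60 = -20130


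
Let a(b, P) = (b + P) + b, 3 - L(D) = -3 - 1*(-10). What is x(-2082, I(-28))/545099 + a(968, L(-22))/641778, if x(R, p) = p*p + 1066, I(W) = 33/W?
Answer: 227119320531/45711452680208 ≈ 0.0049685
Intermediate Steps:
L(D) = -4 (L(D) = 3 - (-3 - 1*(-10)) = 3 - (-3 + 10) = 3 - 1*7 = 3 - 7 = -4)
x(R, p) = 1066 + p**2 (x(R, p) = p**2 + 1066 = 1066 + p**2)
a(b, P) = P + 2*b (a(b, P) = (P + b) + b = P + 2*b)
x(-2082, I(-28))/545099 + a(968, L(-22))/641778 = (1066 + (33/(-28))**2)/545099 + (-4 + 2*968)/641778 = (1066 + (33*(-1/28))**2)*(1/545099) + (-4 + 1936)*(1/641778) = (1066 + (-33/28)**2)*(1/545099) + 1932*(1/641778) = (1066 + 1089/784)*(1/545099) + 322/106963 = (836833/784)*(1/545099) + 322/106963 = 836833/427357616 + 322/106963 = 227119320531/45711452680208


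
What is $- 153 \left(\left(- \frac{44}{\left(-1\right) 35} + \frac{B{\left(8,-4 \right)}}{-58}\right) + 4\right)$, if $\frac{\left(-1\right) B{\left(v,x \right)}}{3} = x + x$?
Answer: $- \frac{752148}{1015} \approx -741.03$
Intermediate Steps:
$B{\left(v,x \right)} = - 6 x$ ($B{\left(v,x \right)} = - 3 \left(x + x\right) = - 3 \cdot 2 x = - 6 x$)
$- 153 \left(\left(- \frac{44}{\left(-1\right) 35} + \frac{B{\left(8,-4 \right)}}{-58}\right) + 4\right) = - 153 \left(\left(- \frac{44}{\left(-1\right) 35} + \frac{\left(-6\right) \left(-4\right)}{-58}\right) + 4\right) = - 153 \left(\left(- \frac{44}{-35} + 24 \left(- \frac{1}{58}\right)\right) + 4\right) = - 153 \left(\left(\left(-44\right) \left(- \frac{1}{35}\right) - \frac{12}{29}\right) + 4\right) = - 153 \left(\left(\frac{44}{35} - \frac{12}{29}\right) + 4\right) = - 153 \left(\frac{856}{1015} + 4\right) = \left(-153\right) \frac{4916}{1015} = - \frac{752148}{1015}$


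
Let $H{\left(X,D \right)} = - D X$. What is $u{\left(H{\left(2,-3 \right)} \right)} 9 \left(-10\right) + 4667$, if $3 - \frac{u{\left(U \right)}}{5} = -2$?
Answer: $2417$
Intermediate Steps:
$H{\left(X,D \right)} = - D X$
$u{\left(U \right)} = 25$ ($u{\left(U \right)} = 15 - -10 = 15 + 10 = 25$)
$u{\left(H{\left(2,-3 \right)} \right)} 9 \left(-10\right) + 4667 = 25 \cdot 9 \left(-10\right) + 4667 = 225 \left(-10\right) + 4667 = -2250 + 4667 = 2417$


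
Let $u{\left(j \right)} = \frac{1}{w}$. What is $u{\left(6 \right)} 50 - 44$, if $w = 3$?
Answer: $- \frac{82}{3} \approx -27.333$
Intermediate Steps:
$u{\left(j \right)} = \frac{1}{3}$
$u{\left(6 \right)} 50 - 44 = \frac{1}{3} \cdot 50 - 44 = \frac{50}{3} - 44 = - \frac{82}{3}$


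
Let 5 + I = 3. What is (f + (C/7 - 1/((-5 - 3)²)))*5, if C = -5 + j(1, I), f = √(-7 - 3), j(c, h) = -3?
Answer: -2595/448 + 5*I*√10 ≈ -5.7924 + 15.811*I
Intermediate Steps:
I = -2 (I = -5 + 3 = -2)
f = I*√10 (f = √(-10) = I*√10 ≈ 3.1623*I)
C = -8 (C = -5 - 3 = -8)
(f + (C/7 - 1/((-5 - 3)²)))*5 = (I*√10 + (-8/7 - 1/((-5 - 3)²)))*5 = (I*√10 + (-8*⅐ - 1/((-8)²)))*5 = (I*√10 + (-8/7 - 1/64))*5 = (I*√10 - 519/448)*5 = (-519/448 + I*√10)*5 = -2595/448 + 5*I*√10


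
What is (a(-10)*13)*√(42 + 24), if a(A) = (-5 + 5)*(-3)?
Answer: 0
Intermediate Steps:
a(A) = 0 (a(A) = 0*(-3) = 0)
(a(-10)*13)*√(42 + 24) = (0*13)*√(42 + 24) = 0*√66 = 0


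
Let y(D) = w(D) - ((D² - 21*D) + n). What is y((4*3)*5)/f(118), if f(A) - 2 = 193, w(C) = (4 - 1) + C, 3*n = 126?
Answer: -773/65 ≈ -11.892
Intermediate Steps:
n = 42 (n = (⅓)*126 = 42)
w(C) = 3 + C
f(A) = 195 (f(A) = 2 + 193 = 195)
y(D) = -39 - D² + 22*D (y(D) = (3 + D) - ((D² - 21*D) + 42) = (3 + D) - (42 + D² - 21*D) = (3 + D) + (-42 - D² + 21*D) = -39 - D² + 22*D)
y((4*3)*5)/f(118) = (-39 - ((4*3)*5)² + 22*((4*3)*5))/195 = (-39 - (12*5)² + 22*(12*5))*(1/195) = (-39 - 1*60² + 22*60)*(1/195) = (-39 - 1*3600 + 1320)*(1/195) = (-39 - 3600 + 1320)*(1/195) = -2319*1/195 = -773/65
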